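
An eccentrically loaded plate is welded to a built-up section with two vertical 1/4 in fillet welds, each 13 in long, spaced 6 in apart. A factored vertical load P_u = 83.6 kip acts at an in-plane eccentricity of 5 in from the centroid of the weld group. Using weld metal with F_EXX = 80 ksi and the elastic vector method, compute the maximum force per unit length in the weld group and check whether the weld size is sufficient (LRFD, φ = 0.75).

Total weld length L_w = 26 in. Treat welds as unit-width lines.
Polar moment about centroid: J = 2[d³/12 + d(b/2)²] = 2[13³/12 + 13×3²] = 600.2 in³.
Direct shear f_v = P/L_w = 83.6 / 26 = 3.215 kip/in (vertical).
Torsion M = P·e = 83.6 × 5 = 418 kip·in.
Critical point at (x, y) = (3, 6.5) from centroid. f_tx = M·y/J = 4.527 kip/in; f_ty = M·x/J = 2.089 kip/in.
Resultant f_max = √[f_tx² + (f_v + f_ty)²] = √[4.527² + (3.215 + 2.089)²] = 6.974 kip/in.
Capacity per unit length: φr_n = 0.75 × 0.6 × 80 × (0.707 × 0.25) = 6.363 kip/in.
6.974 > 6.363 → NOT adequate.

f_max ≈ 6.97 kip/in; NOT adequate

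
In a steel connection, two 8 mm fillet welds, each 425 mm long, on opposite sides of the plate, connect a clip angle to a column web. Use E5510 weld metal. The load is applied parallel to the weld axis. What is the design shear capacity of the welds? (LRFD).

φR_n ≈ 1190 kN

E55XX → F_EXX = 550 MPa.
Effective throat t_e = 0.707 × 8 = 5.656 mm.
Total length L = 850 mm; A_we = 5.656 × 850 = 4808 mm².
F_nw = 0.6 F_EXX = 0.6 × 550 = 330 MPa.
φR_n = 0.75 × 330 × 4808 × 10⁻³ = 1190 kN.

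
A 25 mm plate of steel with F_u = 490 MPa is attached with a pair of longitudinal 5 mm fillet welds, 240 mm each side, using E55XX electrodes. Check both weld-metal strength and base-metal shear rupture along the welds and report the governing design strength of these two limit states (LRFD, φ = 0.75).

E55XX → F_EXX = 550 MPa.
t_e = 0.707 × 5 = 3.535 mm; L = 480 mm.
Weld metal: φR_n = 0.75 × 0.6 × 550 × 3.535 × 480 × 10⁻³ = 420 kN.
Base metal (shear rupture): φR_n = 0.75 × 0.6 × 490 × 25 × 480 × 10⁻³ = 2646 kN.
Governing: weld metal.

φR_n ≈ 420 kN (weld metal governs)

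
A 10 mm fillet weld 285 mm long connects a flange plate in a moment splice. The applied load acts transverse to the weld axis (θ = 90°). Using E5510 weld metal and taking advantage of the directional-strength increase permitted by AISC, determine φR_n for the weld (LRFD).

φR_n ≈ 748 kN

E55XX → F_EXX = 550 MPa.
t_e = 0.707 × 10 = 7.07 mm; A_we = 7.07 × 285 = 2015 mm².
Directional factor: 1.0 + 0.5 sin^1.5(90°) = 1.5.
F_nw = 0.6 × 550 × 1.5 = 495 MPa.
φR_n = 0.75 × 495 × 2015 × 10⁻³ = 748.1 kN.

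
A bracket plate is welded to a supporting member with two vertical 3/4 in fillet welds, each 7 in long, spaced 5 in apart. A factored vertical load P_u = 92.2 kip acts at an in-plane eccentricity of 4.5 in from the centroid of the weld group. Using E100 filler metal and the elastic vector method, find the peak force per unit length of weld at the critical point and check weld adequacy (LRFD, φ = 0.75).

f_max ≈ 17 kip/in; adequate

E100XX → F_EXX = 100 ksi.
Total weld length L_w = 14 in. Treat welds as unit-width lines.
Polar moment about centroid: J = 2[d³/12 + d(b/2)²] = 2[7³/12 + 7×2.5²] = 144.7 in³.
Direct shear f_v = P/L_w = 92.2 / 14 = 6.586 kip/in (vertical).
Torsion M = P·e = 92.2 × 4.5 = 414.9 kip·in.
Critical point at (x, y) = (2.5, 3.5) from centroid. f_tx = M·y/J = 10.04 kip/in; f_ty = M·x/J = 7.17 kip/in.
Resultant f_max = √[f_tx² + (f_v + f_ty)²] = √[10.04² + (6.586 + 7.17)²] = 17.03 kip/in.
Capacity per unit length: φr_n = 0.75 × 0.6 × 100 × (0.707 × 0.75) = 23.86 kip/in.
17.03 ≤ 23.86 → adequate.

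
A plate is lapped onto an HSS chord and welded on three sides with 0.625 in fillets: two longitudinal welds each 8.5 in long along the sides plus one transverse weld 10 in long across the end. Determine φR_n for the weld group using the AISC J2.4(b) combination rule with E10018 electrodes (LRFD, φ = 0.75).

E100XX → F_EXX = 100 ksi.
t_e = 0.707 × 0.625 = 0.4419 in.
R_nwl = 0.6 × 100 × 0.4419 × 17 = 450.7 kip (longitudinal, 2 welds).
R_nwt = 0.6 × 100 × 0.4419 × 10 = 265.1 kip (transverse, base value).
(i) R_nwl + R_nwt = 715.8 kip; (ii) 0.85 R_nwl + 1.5 R_nwt = 780.8 kip.
R_n = max = 780.8 kip [governs: (ii)]; φR_n = 585.6 kip.

φR_n ≈ 586 kip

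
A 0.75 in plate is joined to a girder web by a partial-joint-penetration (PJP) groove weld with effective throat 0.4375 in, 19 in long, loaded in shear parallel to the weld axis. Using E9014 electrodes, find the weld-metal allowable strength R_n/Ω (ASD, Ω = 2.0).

R_n/Ω ≈ 224 kip

E90XX → F_EXX = 90 ksi.
Effective throat (given) t_e = 0.4375 in.
A_we = 0.4375 × 19 = 8.312 in².
F_nw = 0.6 F_EXX = 54 ksi.
R_n/Ω = (54 × 8.312) / 2.0 = 224.4 kip.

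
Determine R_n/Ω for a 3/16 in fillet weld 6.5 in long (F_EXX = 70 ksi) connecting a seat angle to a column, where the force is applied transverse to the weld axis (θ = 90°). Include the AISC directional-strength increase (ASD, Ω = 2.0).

t_e = 0.707 × 0.1875 = 0.1326 in; A_we = 0.1326 × 6.5 = 0.8617 in².
Directional factor: 1.0 + 0.5 sin^1.5(90°) = 1.5.
F_nw = 0.6 × 70 × 1.5 = 63 ksi.
R_n/Ω = (63 × 0.8617) / 2.0 = 27.14 kips.

R_n/Ω ≈ 27.1 kips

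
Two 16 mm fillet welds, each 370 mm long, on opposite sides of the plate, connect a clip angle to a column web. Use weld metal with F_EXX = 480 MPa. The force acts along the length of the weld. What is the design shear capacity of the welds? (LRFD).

φR_n ≈ 1810 kN

Effective throat t_e = 0.707 × 16 = 11.31 mm.
Total length L = 740 mm; A_we = 11.31 × 740 = 8371 mm².
F_nw = 0.6 F_EXX = 0.6 × 480 = 288 MPa.
φR_n = 0.75 × 288 × 8371 × 10⁻³ = 1808 kN.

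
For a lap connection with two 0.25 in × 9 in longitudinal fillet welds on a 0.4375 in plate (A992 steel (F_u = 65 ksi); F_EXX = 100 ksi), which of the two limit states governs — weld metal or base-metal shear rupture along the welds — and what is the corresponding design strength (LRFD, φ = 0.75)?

φR_n ≈ 143 kip (weld metal governs)

t_e = 0.707 × 0.25 = 0.1767 in; L = 18 in.
Weld metal: φR_n = 0.75 × 0.6 × 100 × 0.1767 × 18 = 143.2 kip.
Base metal (shear rupture): φR_n = 0.75 × 0.6 × 65 × 0.4375 × 18 = 230.3 kip.
Governing: weld metal.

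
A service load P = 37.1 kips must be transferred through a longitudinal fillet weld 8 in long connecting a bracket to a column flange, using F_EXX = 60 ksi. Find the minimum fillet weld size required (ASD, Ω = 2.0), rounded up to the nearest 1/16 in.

Total weld length L = 8 in.
Required throat t_e = P × Ω / (0.6 F_EXX × L) = 37.1 × 2.0 / (0.6 × 60 × 8) = 0.2576 in.
Required leg w = t_e / 0.707 = 0.3644 in → use 3/8 in.

w = 3/8 in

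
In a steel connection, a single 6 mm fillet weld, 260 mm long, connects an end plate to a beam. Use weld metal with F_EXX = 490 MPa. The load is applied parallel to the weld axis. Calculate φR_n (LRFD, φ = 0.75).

φR_n ≈ 243 kN

Effective throat t_e = 0.707 × 6 = 4.242 mm.
Total length L = 260 mm; A_we = 4.242 × 260 = 1103 mm².
F_nw = 0.6 F_EXX = 0.6 × 490 = 294 MPa.
φR_n = 0.75 × 294 × 1103 × 10⁻³ = 243.2 kN.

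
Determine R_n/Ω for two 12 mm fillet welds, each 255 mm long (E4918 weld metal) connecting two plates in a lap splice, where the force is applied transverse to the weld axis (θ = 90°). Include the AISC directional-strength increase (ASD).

R_n/Ω ≈ 954 kN

E49XX → F_EXX = 490 MPa.
t_e = 0.707 × 12 = 8.484 mm; A_we = 8.484 × 510 = 4327 mm².
Directional factor: 1.0 + 0.5 sin^1.5(90°) = 1.5.
F_nw = 0.6 × 490 × 1.5 = 441 MPa.
R_n/Ω = (441 × 4327) / 2.0 × 10⁻³ = 954.1 kN.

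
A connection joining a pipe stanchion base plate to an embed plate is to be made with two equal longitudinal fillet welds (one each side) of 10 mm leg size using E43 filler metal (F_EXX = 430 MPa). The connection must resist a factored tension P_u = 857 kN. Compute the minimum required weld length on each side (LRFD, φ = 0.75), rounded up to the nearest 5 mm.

Throat t_e = 0.707 × 10 = 7.07 mm.
φr_n = 0.75 × 0.6 × 430 × 7.07 × 10⁻³ = 1.368 kN/mm.
L_req = P_u / φr_n = 857 / 1.368 = 626.4 mm total.
Per side: 626.4 / 2 = 313.2 mm.
Round up → use L = 315 mm on each side.

L = 315 mm on each side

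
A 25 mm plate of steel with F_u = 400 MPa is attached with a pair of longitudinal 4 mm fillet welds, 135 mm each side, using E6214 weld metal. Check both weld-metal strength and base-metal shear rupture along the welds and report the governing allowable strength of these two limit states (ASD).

R_n/Ω ≈ 142 kN (weld metal governs)

E62XX → F_EXX = 620 MPa.
t_e = 0.707 × 4 = 2.828 mm; L = 270 mm.
Weld metal: R_n/Ω = (1/2.0) × 0.6 × 620 × 2.828 × 270 × 10⁻³ = 142 kN.
Base metal (shear rupture): R_n/Ω = (1/2.0) × 0.6 × 400 × 25 × 270 × 10⁻³ = 810 kN.
Governing: weld metal.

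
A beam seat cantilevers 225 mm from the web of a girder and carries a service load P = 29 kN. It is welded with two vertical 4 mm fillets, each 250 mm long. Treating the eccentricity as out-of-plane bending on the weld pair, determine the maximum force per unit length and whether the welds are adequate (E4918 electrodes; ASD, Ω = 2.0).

f_max ≈ 319 N/mm; adequate

E49XX → F_EXX = 490 MPa.
L_w = 2 × 250 = 500 mm; section modulus (unit throat) S = 2 × L²/6 = 20830 mm².
Direct shear f_v = P/L_w = 29×10³/500 = 58 N/mm.
Moment M = P × e = 29×10³ × 225 = 6525000 N·mm; bending f_b = M/S = 313.2 N/mm.
f_max = √(f_v² + f_b²) = √(58² + 313.2²) = 318.5 N/mm.
r_n/Ω = (1/2.0) × 0.6 × 490 × (0.707 × 4) = 415.7 N/mm → adequate.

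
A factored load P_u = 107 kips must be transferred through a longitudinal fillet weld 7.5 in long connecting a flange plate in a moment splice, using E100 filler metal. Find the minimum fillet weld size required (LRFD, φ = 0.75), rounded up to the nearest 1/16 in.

w = 1/2 in

E100XX → F_EXX = 100 ksi.
Total weld length L = 7.5 in.
Required throat t_e = P_u / (φ × 0.6 F_EXX × L) = 107 / (0.75 × 0.6 × 100 × 7.5) = 0.317 in.
Required leg w = t_e / 0.707 = 0.4484 in → use 1/2 in.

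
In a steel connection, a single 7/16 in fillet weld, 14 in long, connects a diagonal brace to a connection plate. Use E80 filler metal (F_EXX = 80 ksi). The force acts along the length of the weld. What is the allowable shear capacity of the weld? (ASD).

R_n/Ω ≈ 104 kips

Effective throat t_e = 0.707 × 0.4375 = 0.3093 in.
Total length L = 14 in; A_we = 0.3093 × 14 = 4.33 in².
F_nw = 0.6 F_EXX = 0.6 × 80 = 48 ksi.
R_n = 48 × 4.33 = 207.9 kips; R_n/Ω = 207.9/2.0 = 103.9 kips.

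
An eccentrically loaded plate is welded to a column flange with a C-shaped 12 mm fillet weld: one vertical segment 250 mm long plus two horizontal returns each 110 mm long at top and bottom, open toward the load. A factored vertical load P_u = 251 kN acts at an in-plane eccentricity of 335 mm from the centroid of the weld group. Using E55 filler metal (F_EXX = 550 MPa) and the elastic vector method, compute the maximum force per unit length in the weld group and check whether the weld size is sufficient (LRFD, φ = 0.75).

Total weld length L_w = 470 mm. Treat welds as unit-width lines.
Centroid: x̄ = 2×110×55 / 470 = 25.74 mm from the vertical weld.
Polar moment about centroid: J = I_x + I_y = [250³/12 + 2×110×125²] + [250×25.74² + 2(110³/12 + 110×29.26²)] = 5315000 mm³.
Direct shear f_v = P/L_w = 251×10³ / 470 = 534 N/mm (vertical).
Torsion M = P·e = 251×10³ × 335 = 84085000 N·mm.
Critical point at (x, y) = (84.26, 125) from centroid. f_tx = M·y/J = 1977 N/mm; f_ty = M·x/J = 1333 N/mm.
Resultant f_max = √[f_tx² + (f_v + f_ty)²] = √[1977² + (534 + 1333)²] = 2719 N/mm.
Capacity per unit length: φr_n = 0.75 × 0.6 × 550 × (0.707 × 12) = 2100 N/mm.
2719 > 2100 → NOT adequate.

f_max ≈ 2720 N/mm; NOT adequate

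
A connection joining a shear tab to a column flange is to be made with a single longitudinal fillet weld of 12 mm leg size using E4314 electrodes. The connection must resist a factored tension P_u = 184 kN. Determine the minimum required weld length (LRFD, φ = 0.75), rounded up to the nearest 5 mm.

E43XX → F_EXX = 430 MPa.
Throat t_e = 0.707 × 12 = 8.484 mm.
φr_n = 0.75 × 0.6 × 430 × 8.484 × 10⁻³ = 1.642 kN/mm.
L_req = P_u / φr_n = 184 / 1.642 = 112.1 mm total.
Round up → use L = 115 mm.

L = 115 mm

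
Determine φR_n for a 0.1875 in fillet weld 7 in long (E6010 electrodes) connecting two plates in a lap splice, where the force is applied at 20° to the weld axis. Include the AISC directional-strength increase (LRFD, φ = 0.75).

E60XX → F_EXX = 60 ksi.
t_e = 0.707 × 0.1875 = 0.1326 in; A_we = 0.1326 × 7 = 0.9279 in².
Directional factor: 1.0 + 0.5 sin^1.5(20°) = 1.1.
F_nw = 0.6 × 60 × 1.1 = 39.6 ksi.
φR_n = 0.75 × 39.6 × 0.9279 = 27.56 kip.

φR_n ≈ 27.6 kip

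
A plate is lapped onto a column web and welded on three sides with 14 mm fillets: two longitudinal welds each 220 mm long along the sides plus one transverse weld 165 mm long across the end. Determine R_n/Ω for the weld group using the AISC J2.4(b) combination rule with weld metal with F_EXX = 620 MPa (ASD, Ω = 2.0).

R_n/Ω ≈ 1140 kN

t_e = 0.707 × 14 = 9.898 mm.
R_nwl = 0.6 × 620 × 9.898 × 440 × 10⁻³ = 1620 kN (longitudinal, 2 welds).
R_nwt = 0.6 × 620 × 9.898 × 165 × 10⁻³ = 607.5 kN (transverse, base value).
(i) R_nwl + R_nwt = 2228 kN; (ii) 0.85 R_nwl + 1.5 R_nwt = 2288 kN.
R_n = max = 2288 kN [governs: (ii)]; R_n/Ω = 1144 kN.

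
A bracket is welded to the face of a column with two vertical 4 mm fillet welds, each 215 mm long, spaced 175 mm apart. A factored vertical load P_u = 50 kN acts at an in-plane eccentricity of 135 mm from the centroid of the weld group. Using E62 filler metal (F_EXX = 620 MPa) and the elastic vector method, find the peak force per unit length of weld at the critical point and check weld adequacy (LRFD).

f_max ≈ 278 N/mm; adequate

Total weld length L_w = 430 mm. Treat welds as unit-width lines.
Polar moment about centroid: J = 2[d³/12 + d(b/2)²] = 2[215³/12 + 215×87.5²] = 4949000 mm³.
Direct shear f_v = P/L_w = 50×10³ / 430 = 116.3 N/mm (vertical).
Torsion M = P·e = 50×10³ × 135 = 6750000 N·mm.
Critical point at (x, y) = (87.5, 107.5) from centroid. f_tx = M·y/J = 146.6 N/mm; f_ty = M·x/J = 119.4 N/mm.
Resultant f_max = √[f_tx² + (f_v + f_ty)²] = √[146.6² + (116.3 + 119.4)²] = 277.5 N/mm.
Capacity per unit length: φr_n = 0.75 × 0.6 × 620 × (0.707 × 4) = 789 N/mm.
277.5 ≤ 789 → adequate.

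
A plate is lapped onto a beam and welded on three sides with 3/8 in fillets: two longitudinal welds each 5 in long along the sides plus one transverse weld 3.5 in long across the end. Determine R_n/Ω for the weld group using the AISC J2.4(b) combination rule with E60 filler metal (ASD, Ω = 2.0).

R_n/Ω ≈ 65.6 kips

E60XX → F_EXX = 60 ksi.
t_e = 0.707 × 0.375 = 0.2651 in.
R_nwl = 0.6 × 60 × 0.2651 × 10 = 95.44 kips (longitudinal, 2 welds).
R_nwt = 0.6 × 60 × 0.2651 × 3.5 = 33.41 kips (transverse, base value).
(i) R_nwl + R_nwt = 128.9 kips; (ii) 0.85 R_nwl + 1.5 R_nwt = 131.2 kips.
R_n = max = 131.2 kips [governs: (ii)]; R_n/Ω = 65.62 kips.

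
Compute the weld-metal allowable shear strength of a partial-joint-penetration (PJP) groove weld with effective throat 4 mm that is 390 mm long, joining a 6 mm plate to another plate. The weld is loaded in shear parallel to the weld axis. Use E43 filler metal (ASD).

E43XX → F_EXX = 430 MPa.
Effective throat (given) t_e = 4 mm.
A_we = 4 × 390 = 1560 mm².
F_nw = 0.6 F_EXX = 258 MPa.
R_n/Ω = (258 × 1560) / 2.0 × 10⁻³ = 201.2 kN.

R_n/Ω ≈ 201 kN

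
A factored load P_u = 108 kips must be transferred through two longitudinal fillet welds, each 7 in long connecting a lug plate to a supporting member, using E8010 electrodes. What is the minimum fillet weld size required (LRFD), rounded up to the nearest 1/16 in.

E80XX → F_EXX = 80 ksi.
Total weld length L = 14 in.
Required throat t_e = P_u / (φ × 0.6 F_EXX × L) = 108 / (0.75 × 0.6 × 80 × 14) = 0.2143 in.
Required leg w = t_e / 0.707 = 0.3031 in → use 5/16 in.

w = 5/16 in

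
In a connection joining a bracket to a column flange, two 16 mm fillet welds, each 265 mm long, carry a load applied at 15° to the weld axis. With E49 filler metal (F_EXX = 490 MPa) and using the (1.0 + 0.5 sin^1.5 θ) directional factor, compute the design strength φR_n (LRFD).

t_e = 0.707 × 16 = 11.31 mm; A_we = 11.31 × 530 = 5995 mm².
Directional factor: 1.0 + 0.5 sin^1.5(15°) = 1.066.
F_nw = 0.6 × 490 × 1.066 = 313.4 MPa.
φR_n = 0.75 × 313.4 × 5995 × 10⁻³ = 1409 kN.

φR_n ≈ 1410 kN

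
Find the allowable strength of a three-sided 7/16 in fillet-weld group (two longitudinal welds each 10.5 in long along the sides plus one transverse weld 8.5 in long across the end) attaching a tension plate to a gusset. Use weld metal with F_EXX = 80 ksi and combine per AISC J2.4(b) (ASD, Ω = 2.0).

R_n/Ω ≈ 227 kips

t_e = 0.707 × 0.4375 = 0.3093 in.
R_nwl = 0.6 × 80 × 0.3093 × 21 = 311.8 kips (longitudinal, 2 welds).
R_nwt = 0.6 × 80 × 0.3093 × 8.5 = 126.2 kips (transverse, base value).
(i) R_nwl + R_nwt = 438 kips; (ii) 0.85 R_nwl + 1.5 R_nwt = 454.3 kips.
R_n = max = 454.3 kips [governs: (ii)]; R_n/Ω = 227.2 kips.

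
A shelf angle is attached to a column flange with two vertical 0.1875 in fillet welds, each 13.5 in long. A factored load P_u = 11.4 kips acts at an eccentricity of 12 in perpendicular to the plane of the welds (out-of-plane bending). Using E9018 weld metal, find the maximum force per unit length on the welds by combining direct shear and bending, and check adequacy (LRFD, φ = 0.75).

E90XX → F_EXX = 90 ksi.
L_w = 2 × 13.5 = 27 in; section modulus (unit throat) S = 2 × L²/6 = 60.75 in².
Direct shear f_v = P/L_w = 11.4/27 = 0.4222 kip/in.
Moment M = P × e = 11.4 × 12 = 136.8 kip·in; bending f_b = M/S = 2.252 kip/in.
f_max = √(f_v² + f_b²) = √(0.4222² + 2.252²) = 2.291 kip/in.
φr_n = 0.75 × 0.6 × 90 × (0.707 × 0.1875) = 5.369 kip/in → adequate.

f_max ≈ 2.29 kip/in; adequate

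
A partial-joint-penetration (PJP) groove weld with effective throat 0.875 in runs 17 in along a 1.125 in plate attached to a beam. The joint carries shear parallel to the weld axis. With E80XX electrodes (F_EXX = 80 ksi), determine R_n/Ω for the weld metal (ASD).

Effective throat (given) t_e = 0.875 in.
A_we = 0.875 × 17 = 14.88 in².
F_nw = 0.6 F_EXX = 48 ksi.
R_n/Ω = (48 × 14.88) / 2.0 = 357 kips.

R_n/Ω ≈ 357 kips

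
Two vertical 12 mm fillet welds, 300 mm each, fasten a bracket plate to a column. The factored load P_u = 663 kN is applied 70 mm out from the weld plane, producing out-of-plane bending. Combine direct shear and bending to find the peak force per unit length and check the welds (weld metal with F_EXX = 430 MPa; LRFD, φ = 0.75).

f_max ≈ 1900 N/mm; NOT adequate

L_w = 2 × 300 = 600 mm; section modulus (unit throat) S = 2 × L²/6 = 30000 mm².
Direct shear f_v = P/L_w = 663×10³/600 = 1105 N/mm.
Moment M = P × e = 663×10³ × 70 = 46410000 N·mm; bending f_b = M/S = 1547 N/mm.
f_max = √(f_v² + f_b²) = √(1105² + 1547²) = 1901 N/mm.
φr_n = 0.75 × 0.6 × 430 × (0.707 × 12) = 1642 N/mm → NOT adequate.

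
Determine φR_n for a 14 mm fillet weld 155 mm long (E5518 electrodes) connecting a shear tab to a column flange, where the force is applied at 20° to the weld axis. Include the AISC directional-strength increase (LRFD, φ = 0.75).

E55XX → F_EXX = 550 MPa.
t_e = 0.707 × 14 = 9.898 mm; A_we = 9.898 × 155 = 1534 mm².
Directional factor: 1.0 + 0.5 sin^1.5(20°) = 1.1.
F_nw = 0.6 × 550 × 1.1 = 363 MPa.
φR_n = 0.75 × 363 × 1534 × 10⁻³ = 417.7 kN.

φR_n ≈ 418 kN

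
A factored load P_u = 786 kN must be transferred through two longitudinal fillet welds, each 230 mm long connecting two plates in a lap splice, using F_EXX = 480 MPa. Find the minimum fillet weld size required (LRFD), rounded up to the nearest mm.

Total weld length L = 460 mm.
Required throat t_e = P_u / (φ × 0.6 F_EXX × L) = 786 / (0.75 × 0.6 × 480 × 460 × 10⁻³) = 7.911 mm.
Required leg w = t_e / 0.707 = 11.19 mm → use 12 mm.

w = 12 mm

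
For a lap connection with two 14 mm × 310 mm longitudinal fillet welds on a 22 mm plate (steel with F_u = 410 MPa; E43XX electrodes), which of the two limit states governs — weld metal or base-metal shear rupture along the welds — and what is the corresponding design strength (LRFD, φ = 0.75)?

E43XX → F_EXX = 430 MPa.
t_e = 0.707 × 14 = 9.898 mm; L = 620 mm.
Weld metal: φR_n = 0.75 × 0.6 × 430 × 9.898 × 620 × 10⁻³ = 1187 kN.
Base metal (shear rupture): φR_n = 0.75 × 0.6 × 410 × 22 × 620 × 10⁻³ = 2517 kN.
Governing: weld metal.

φR_n ≈ 1190 kN (weld metal governs)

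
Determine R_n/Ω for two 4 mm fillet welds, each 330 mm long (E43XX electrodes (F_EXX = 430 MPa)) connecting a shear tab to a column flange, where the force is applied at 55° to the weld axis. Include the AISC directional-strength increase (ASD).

R_n/Ω ≈ 330 kN

t_e = 0.707 × 4 = 2.828 mm; A_we = 2.828 × 660 = 1866 mm².
Directional factor: 1.0 + 0.5 sin^1.5(55°) = 1.371.
F_nw = 0.6 × 430 × 1.371 = 353.6 MPa.
R_n/Ω = (353.6 × 1866) / 2.0 × 10⁻³ = 330 kN.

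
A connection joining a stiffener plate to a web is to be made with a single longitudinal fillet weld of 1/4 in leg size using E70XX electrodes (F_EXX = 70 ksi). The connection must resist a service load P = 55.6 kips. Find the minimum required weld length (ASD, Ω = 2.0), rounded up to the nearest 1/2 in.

Throat t_e = 0.707 × 0.25 = 0.1767 in.
r_n/Ω = (0.6 × 70 × 0.1767) / 2.0 = 3.712 kip/in.
L_req = P / (r_n/Ω) = 55.6 / 3.712 = 14.98 in total.
Round up → use L = 15 in.

L = 15 in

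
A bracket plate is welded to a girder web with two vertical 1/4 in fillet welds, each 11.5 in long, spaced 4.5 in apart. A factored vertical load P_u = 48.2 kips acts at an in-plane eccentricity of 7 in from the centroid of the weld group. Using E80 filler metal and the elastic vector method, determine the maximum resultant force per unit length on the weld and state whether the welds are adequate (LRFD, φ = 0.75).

f_max ≈ 6.69 kip/in; NOT adequate

E80XX → F_EXX = 80 ksi.
Total weld length L_w = 23 in. Treat welds as unit-width lines.
Polar moment about centroid: J = 2[d³/12 + d(b/2)²] = 2[11.5³/12 + 11.5×2.25²] = 369.9 in³.
Direct shear f_v = P/L_w = 48.2 / 23 = 2.096 kip/in (vertical).
Torsion M = P·e = 48.2 × 7 = 337.4 kip·in.
Critical point at (x, y) = (2.25, 5.75) from centroid. f_tx = M·y/J = 5.245 kip/in; f_ty = M·x/J = 2.052 kip/in.
Resultant f_max = √[f_tx² + (f_v + f_ty)²] = √[5.245² + (2.096 + 2.052)²] = 6.687 kip/in.
Capacity per unit length: φr_n = 0.75 × 0.6 × 80 × (0.707 × 0.25) = 6.363 kip/in.
6.687 > 6.363 → NOT adequate.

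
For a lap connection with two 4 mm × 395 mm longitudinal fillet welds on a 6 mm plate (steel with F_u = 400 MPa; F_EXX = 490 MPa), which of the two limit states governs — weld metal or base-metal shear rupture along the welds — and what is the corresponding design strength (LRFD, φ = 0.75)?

t_e = 0.707 × 4 = 2.828 mm; L = 790 mm.
Weld metal: φR_n = 0.75 × 0.6 × 490 × 2.828 × 790 × 10⁻³ = 492.6 kN.
Base metal (shear rupture): φR_n = 0.75 × 0.6 × 400 × 6 × 790 × 10⁻³ = 853.2 kN.
Governing: weld metal.

φR_n ≈ 493 kN (weld metal governs)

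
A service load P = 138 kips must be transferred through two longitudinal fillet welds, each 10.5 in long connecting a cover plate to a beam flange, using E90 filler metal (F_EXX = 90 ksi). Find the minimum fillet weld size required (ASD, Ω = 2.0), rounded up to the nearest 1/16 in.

Total weld length L = 21 in.
Required throat t_e = P × Ω / (0.6 F_EXX × L) = 138 × 2.0 / (0.6 × 90 × 21) = 0.2434 in.
Required leg w = t_e / 0.707 = 0.3443 in → use 3/8 in.

w = 3/8 in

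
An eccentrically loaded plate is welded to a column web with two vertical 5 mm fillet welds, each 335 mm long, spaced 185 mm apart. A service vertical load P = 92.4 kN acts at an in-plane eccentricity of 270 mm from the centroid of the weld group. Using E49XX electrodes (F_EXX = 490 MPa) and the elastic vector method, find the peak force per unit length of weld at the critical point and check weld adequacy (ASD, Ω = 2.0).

Total weld length L_w = 670 mm. Treat welds as unit-width lines.
Polar moment about centroid: J = 2[d³/12 + d(b/2)²] = 2[335³/12 + 335×92.5²] = 12000000 mm³.
Direct shear f_v = P/L_w = 92.4×10³ / 670 = 137.9 N/mm (vertical).
Torsion M = P·e = 92.4×10³ × 270 = 24948000 N·mm.
Critical point at (x, y) = (92.5, 167.5) from centroid. f_tx = M·y/J = 348.3 N/mm; f_ty = M·x/J = 192.3 N/mm.
Resultant f_max = √[f_tx² + (f_v + f_ty)²] = √[348.3² + (137.9 + 192.3)²] = 480 N/mm.
Capacity per unit length: r_n/Ω = (1/2.0) × 0.6 × 490 × (0.707 × 5) = 519.6 N/mm.
480 ≤ 519.6 → adequate.

f_max ≈ 480 N/mm; adequate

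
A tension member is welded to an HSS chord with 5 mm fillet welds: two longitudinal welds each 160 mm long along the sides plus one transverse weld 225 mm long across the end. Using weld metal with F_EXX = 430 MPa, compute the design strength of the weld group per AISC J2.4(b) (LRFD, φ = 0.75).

φR_n ≈ 417 kN

t_e = 0.707 × 5 = 3.535 mm.
R_nwl = 0.6 × 430 × 3.535 × 320 × 10⁻³ = 291.8 kN (longitudinal, 2 welds).
R_nwt = 0.6 × 430 × 3.535 × 225 × 10⁻³ = 205.2 kN (transverse, base value).
(i) R_nwl + R_nwt = 497.1 kN; (ii) 0.85 R_nwl + 1.5 R_nwt = 555.9 kN.
R_n = max = 555.9 kN [governs: (ii)]; φR_n = 416.9 kN.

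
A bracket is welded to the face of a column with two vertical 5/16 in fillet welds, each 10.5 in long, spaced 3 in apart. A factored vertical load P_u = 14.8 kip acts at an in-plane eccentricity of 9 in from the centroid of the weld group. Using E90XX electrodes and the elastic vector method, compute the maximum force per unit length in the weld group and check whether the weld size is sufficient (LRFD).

E90XX → F_EXX = 90 ksi.
Total weld length L_w = 21 in. Treat welds as unit-width lines.
Polar moment about centroid: J = 2[d³/12 + d(b/2)²] = 2[10.5³/12 + 10.5×1.5²] = 240.2 in³.
Direct shear f_v = P/L_w = 14.8 / 21 = 0.7048 kip/in (vertical).
Torsion M = P·e = 14.8 × 9 = 133.2 kip·in.
Critical point at (x, y) = (1.5, 5.25) from centroid. f_tx = M·y/J = 2.911 kip/in; f_ty = M·x/J = 0.8319 kip/in.
Resultant f_max = √[f_tx² + (f_v + f_ty)²] = √[2.911² + (0.7048 + 0.8319)²] = 3.292 kip/in.
Capacity per unit length: φr_n = 0.75 × 0.6 × 90 × (0.707 × 0.3125) = 8.948 kip/in.
3.292 ≤ 8.948 → adequate.

f_max ≈ 3.29 kip/in; adequate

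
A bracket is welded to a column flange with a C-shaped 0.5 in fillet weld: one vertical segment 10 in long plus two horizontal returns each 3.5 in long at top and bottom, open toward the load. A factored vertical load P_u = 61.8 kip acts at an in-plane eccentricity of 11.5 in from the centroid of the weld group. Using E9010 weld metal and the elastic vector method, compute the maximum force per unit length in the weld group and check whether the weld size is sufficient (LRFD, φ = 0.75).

f_max ≈ 16.7 kip/in; NOT adequate

E90XX → F_EXX = 90 ksi.
Total weld length L_w = 17 in. Treat welds as unit-width lines.
Centroid: x̄ = 2×3.5×1.75 / 17 = 0.7206 in from the vertical weld.
Polar moment about centroid: J = I_x + I_y = [10³/12 + 2×3.5×5²] + [10×0.7206² + 2(3.5³/12 + 3.5×1.029²)] = 278.1 in³.
Direct shear f_v = P/L_w = 61.8 / 17 = 3.635 kip/in (vertical).
Torsion M = P·e = 61.8 × 11.5 = 710.7 kip·in.
Critical point at (x, y) = (2.779, 5) from centroid. f_tx = M·y/J = 12.78 kip/in; f_ty = M·x/J = 7.103 kip/in.
Resultant f_max = √[f_tx² + (f_v + f_ty)²] = √[12.78² + (3.635 + 7.103)²] = 16.69 kip/in.
Capacity per unit length: φr_n = 0.75 × 0.6 × 90 × (0.707 × 0.5) = 14.32 kip/in.
16.69 > 14.32 → NOT adequate.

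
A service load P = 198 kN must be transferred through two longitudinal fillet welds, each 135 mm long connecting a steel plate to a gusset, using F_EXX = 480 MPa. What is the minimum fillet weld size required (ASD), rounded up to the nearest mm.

Total weld length L = 270 mm.
Required throat t_e = P × Ω / (0.6 F_EXX × L) = 198 × 2.0 / (0.6 × 480 × 270 × 10⁻³) = 5.093 mm.
Required leg w = t_e / 0.707 = 7.203 mm → use 8 mm.

w = 8 mm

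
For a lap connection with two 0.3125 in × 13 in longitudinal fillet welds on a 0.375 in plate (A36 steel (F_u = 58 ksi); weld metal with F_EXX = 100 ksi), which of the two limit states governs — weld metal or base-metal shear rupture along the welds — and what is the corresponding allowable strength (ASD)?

R_n/Ω ≈ 170 kips (base-metal shear rupture governs)

t_e = 0.707 × 0.3125 = 0.2209 in; L = 26 in.
Weld metal: R_n/Ω = (1/2.0) × 0.6 × 100 × 0.2209 × 26 = 172.3 kips.
Base metal (shear rupture): R_n/Ω = (1/2.0) × 0.6 × 58 × 0.375 × 26 = 169.6 kips.
Governing: base-metal shear rupture.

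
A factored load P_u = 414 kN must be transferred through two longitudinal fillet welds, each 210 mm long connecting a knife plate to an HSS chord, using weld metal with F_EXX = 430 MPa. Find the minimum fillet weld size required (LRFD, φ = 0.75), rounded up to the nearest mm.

Total weld length L = 420 mm.
Required throat t_e = P_u / (φ × 0.6 F_EXX × L) = 414 / (0.75 × 0.6 × 430 × 420 × 10⁻³) = 5.094 mm.
Required leg w = t_e / 0.707 = 7.205 mm → use 8 mm.

w = 8 mm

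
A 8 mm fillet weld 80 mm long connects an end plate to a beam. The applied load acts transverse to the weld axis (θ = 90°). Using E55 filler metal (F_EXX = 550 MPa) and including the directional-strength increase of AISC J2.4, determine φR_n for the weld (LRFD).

t_e = 0.707 × 8 = 5.656 mm; A_we = 5.656 × 80 = 452.5 mm².
Directional factor: 1.0 + 0.5 sin^1.5(90°) = 1.5.
F_nw = 0.6 × 550 × 1.5 = 495 MPa.
φR_n = 0.75 × 495 × 452.5 × 10⁻³ = 168 kN.

φR_n ≈ 168 kN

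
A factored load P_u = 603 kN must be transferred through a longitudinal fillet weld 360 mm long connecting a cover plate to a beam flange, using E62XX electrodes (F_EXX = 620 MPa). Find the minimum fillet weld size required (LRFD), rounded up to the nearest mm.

Total weld length L = 360 mm.
Required throat t_e = P_u / (φ × 0.6 F_EXX × L) = 603 / (0.75 × 0.6 × 620 × 360 × 10⁻³) = 6.004 mm.
Required leg w = t_e / 0.707 = 8.492 mm → use 9 mm.

w = 9 mm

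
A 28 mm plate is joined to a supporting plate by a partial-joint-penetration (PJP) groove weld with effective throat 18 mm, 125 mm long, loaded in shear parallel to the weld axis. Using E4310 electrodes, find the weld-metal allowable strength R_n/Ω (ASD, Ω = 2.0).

E43XX → F_EXX = 430 MPa.
Effective throat (given) t_e = 18 mm.
A_we = 18 × 125 = 2250 mm².
F_nw = 0.6 F_EXX = 258 MPa.
R_n/Ω = (258 × 2250) / 2.0 × 10⁻³ = 290.2 kN.

R_n/Ω ≈ 290 kN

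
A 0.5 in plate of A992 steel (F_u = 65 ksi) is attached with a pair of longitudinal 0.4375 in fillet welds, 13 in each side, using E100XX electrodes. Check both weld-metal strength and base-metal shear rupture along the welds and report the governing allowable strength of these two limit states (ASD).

R_n/Ω ≈ 241 kips (weld metal governs)

E100XX → F_EXX = 100 ksi.
t_e = 0.707 × 0.4375 = 0.3093 in; L = 26 in.
Weld metal: R_n/Ω = (1/2.0) × 0.6 × 100 × 0.3093 × 26 = 241.3 kips.
Base metal (shear rupture): R_n/Ω = (1/2.0) × 0.6 × 65 × 0.5 × 26 = 253.5 kips.
Governing: weld metal.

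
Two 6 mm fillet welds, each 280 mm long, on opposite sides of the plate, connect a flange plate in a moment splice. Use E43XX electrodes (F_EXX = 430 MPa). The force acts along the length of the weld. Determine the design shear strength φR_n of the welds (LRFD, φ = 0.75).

Effective throat t_e = 0.707 × 6 = 4.242 mm.
Total length L = 560 mm; A_we = 4.242 × 560 = 2376 mm².
F_nw = 0.6 F_EXX = 0.6 × 430 = 258 MPa.
φR_n = 0.75 × 258 × 2376 × 10⁻³ = 459.7 kN.

φR_n ≈ 460 kN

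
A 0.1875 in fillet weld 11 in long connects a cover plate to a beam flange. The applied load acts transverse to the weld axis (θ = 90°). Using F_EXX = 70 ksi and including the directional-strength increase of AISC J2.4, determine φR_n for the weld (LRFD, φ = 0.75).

t_e = 0.707 × 0.1875 = 0.1326 in; A_we = 0.1326 × 11 = 1.458 in².
Directional factor: 1.0 + 0.5 sin^1.5(90°) = 1.5.
F_nw = 0.6 × 70 × 1.5 = 63 ksi.
φR_n = 0.75 × 63 × 1.458 = 68.9 kips.

φR_n ≈ 68.9 kips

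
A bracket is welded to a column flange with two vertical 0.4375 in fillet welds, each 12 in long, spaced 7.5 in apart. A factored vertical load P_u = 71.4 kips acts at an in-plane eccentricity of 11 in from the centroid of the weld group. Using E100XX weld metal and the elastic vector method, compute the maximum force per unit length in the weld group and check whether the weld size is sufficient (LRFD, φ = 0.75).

E100XX → F_EXX = 100 ksi.
Total weld length L_w = 24 in. Treat welds as unit-width lines.
Polar moment about centroid: J = 2[d³/12 + d(b/2)²] = 2[12³/12 + 12×3.75²] = 625.5 in³.
Direct shear f_v = P/L_w = 71.4 / 24 = 2.975 kip/in (vertical).
Torsion M = P·e = 71.4 × 11 = 785.4 kip·in.
Critical point at (x, y) = (3.75, 6) from centroid. f_tx = M·y/J = 7.534 kip/in; f_ty = M·x/J = 4.709 kip/in.
Resultant f_max = √[f_tx² + (f_v + f_ty)²] = √[7.534² + (2.975 + 4.709)²] = 10.76 kip/in.
Capacity per unit length: φr_n = 0.75 × 0.6 × 100 × (0.707 × 0.4375) = 13.92 kip/in.
10.76 ≤ 13.92 → adequate.

f_max ≈ 10.8 kip/in; adequate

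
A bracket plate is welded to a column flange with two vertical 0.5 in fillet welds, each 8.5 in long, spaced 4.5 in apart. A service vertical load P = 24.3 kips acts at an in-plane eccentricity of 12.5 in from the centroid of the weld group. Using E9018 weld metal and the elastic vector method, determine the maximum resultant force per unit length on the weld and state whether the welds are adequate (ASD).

f_max ≈ 8.52 kip/in; adequate

E90XX → F_EXX = 90 ksi.
Total weld length L_w = 17 in. Treat welds as unit-width lines.
Polar moment about centroid: J = 2[d³/12 + d(b/2)²] = 2[8.5³/12 + 8.5×2.25²] = 188.4 in³.
Direct shear f_v = P/L_w = 24.3 / 17 = 1.429 kip/in (vertical).
Torsion M = P·e = 24.3 × 12.5 = 303.75 kip·in.
Critical point at (x, y) = (2.25, 4.25) from centroid. f_tx = M·y/J = 6.852 kip/in; f_ty = M·x/J = 3.627 kip/in.
Resultant f_max = √[f_tx² + (f_v + f_ty)²] = √[6.852² + (1.429 + 3.627)²] = 8.515 kip/in.
Capacity per unit length: r_n/Ω = (1/2.0) × 0.6 × 90 × (0.707 × 0.5) = 9.544 kip/in.
8.515 ≤ 9.544 → adequate.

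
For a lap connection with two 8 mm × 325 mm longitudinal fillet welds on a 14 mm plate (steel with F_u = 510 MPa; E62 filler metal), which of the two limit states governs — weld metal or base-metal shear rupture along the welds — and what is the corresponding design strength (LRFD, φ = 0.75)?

E62XX → F_EXX = 620 MPa.
t_e = 0.707 × 8 = 5.656 mm; L = 650 mm.
Weld metal: φR_n = 0.75 × 0.6 × 620 × 5.656 × 650 × 10⁻³ = 1026 kN.
Base metal (shear rupture): φR_n = 0.75 × 0.6 × 510 × 14 × 650 × 10⁻³ = 2088 kN.
Governing: weld metal.

φR_n ≈ 1030 kN (weld metal governs)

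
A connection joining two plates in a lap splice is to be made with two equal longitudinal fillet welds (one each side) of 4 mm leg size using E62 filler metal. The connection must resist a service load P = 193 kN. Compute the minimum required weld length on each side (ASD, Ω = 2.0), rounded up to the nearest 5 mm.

L = 185 mm on each side

E62XX → F_EXX = 620 MPa.
Throat t_e = 0.707 × 4 = 2.828 mm.
r_n/Ω = (0.6 × 620 × 2.828) / 2.0 = 526 N/mm = 0.526 kN/mm.
L_req = P / (r_n/Ω) = 193 / 0.526 = 366.9 mm total.
Per side: 366.9 / 2 = 183.5 mm.
Round up → use L = 185 mm on each side.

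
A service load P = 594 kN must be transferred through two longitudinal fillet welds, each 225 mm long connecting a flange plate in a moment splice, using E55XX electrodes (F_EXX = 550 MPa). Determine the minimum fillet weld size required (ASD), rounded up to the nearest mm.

Total weld length L = 450 mm.
Required throat t_e = P × Ω / (0.6 F_EXX × L) = 594 × 2.0 / (0.6 × 550 × 450 × 10⁻³) = 8 mm.
Required leg w = t_e / 0.707 = 11.32 mm → use 12 mm.

w = 12 mm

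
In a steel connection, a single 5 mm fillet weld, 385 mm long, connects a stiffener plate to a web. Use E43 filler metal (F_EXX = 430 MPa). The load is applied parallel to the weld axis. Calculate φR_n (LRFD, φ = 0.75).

φR_n ≈ 263 kN

Effective throat t_e = 0.707 × 5 = 3.535 mm.
Total length L = 385 mm; A_we = 3.535 × 385 = 1361 mm².
F_nw = 0.6 F_EXX = 0.6 × 430 = 258 MPa.
φR_n = 0.75 × 258 × 1361 × 10⁻³ = 263.3 kN.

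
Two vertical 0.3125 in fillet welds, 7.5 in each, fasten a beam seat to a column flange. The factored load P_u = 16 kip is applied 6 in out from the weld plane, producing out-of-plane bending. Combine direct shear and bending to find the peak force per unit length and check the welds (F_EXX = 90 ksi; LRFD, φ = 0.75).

f_max ≈ 5.23 kip/in; adequate

L_w = 2 × 7.5 = 15 in; section modulus (unit throat) S = 2 × L²/6 = 18.75 in².
Direct shear f_v = P/L_w = 16/15 = 1.067 kip/in.
Moment M = P × e = 16 × 6 = 96 kip·in; bending f_b = M/S = 5.12 kip/in.
f_max = √(f_v² + f_b²) = √(1.067² + 5.12²) = 5.23 kip/in.
φr_n = 0.75 × 0.6 × 90 × (0.707 × 0.3125) = 8.948 kip/in → adequate.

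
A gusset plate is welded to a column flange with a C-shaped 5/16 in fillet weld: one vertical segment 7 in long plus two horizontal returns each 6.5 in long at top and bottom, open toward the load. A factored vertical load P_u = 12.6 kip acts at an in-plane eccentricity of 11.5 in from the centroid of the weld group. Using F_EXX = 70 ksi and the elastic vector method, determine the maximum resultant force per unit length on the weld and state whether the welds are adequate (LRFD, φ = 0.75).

Total weld length L_w = 20 in. Treat welds as unit-width lines.
Centroid: x̄ = 2×6.5×3.25 / 20 = 2.112 in from the vertical weld.
Polar moment about centroid: J = I_x + I_y = [7³/12 + 2×6.5×3.5²] + [7×2.112² + 2(6.5³/12 + 6.5×1.138²)] = 281.7 in³.
Direct shear f_v = P/L_w = 12.6 / 20 = 0.63 kip/in (vertical).
Torsion M = P·e = 12.6 × 11.5 = 144.9 kip·in.
Critical point at (x, y) = (4.388, 3.5) from centroid. f_tx = M·y/J = 1.801 kip/in; f_ty = M·x/J = 2.257 kip/in.
Resultant f_max = √[f_tx² + (f_v + f_ty)²] = √[1.801² + (0.63 + 2.257)²] = 3.403 kip/in.
Capacity per unit length: φr_n = 0.75 × 0.6 × 70 × (0.707 × 0.3125) = 6.96 kip/in.
3.403 ≤ 6.96 → adequate.

f_max ≈ 3.4 kip/in; adequate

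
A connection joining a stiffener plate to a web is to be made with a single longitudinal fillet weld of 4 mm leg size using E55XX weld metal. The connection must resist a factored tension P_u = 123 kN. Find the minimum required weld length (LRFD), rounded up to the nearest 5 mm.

L = 180 mm

E55XX → F_EXX = 550 MPa.
Throat t_e = 0.707 × 4 = 2.828 mm.
φr_n = 0.75 × 0.6 × 550 × 2.828 × 10⁻³ = 0.6999 kN/mm.
L_req = P_u / φr_n = 123 / 0.6999 = 175.7 mm total.
Round up → use L = 180 mm.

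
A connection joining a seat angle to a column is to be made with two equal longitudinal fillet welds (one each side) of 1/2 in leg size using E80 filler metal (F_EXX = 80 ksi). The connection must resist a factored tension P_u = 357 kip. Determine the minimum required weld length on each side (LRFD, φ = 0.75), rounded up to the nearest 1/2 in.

L = 14.5 in on each side

Throat t_e = 0.707 × 0.5 = 0.3535 in.
φr_n = 0.75 × 0.6 × 80 × 0.3535 = 12.73 kip/in.
L_req = P_u / φr_n = 357 / 12.73 = 28.05 in total.
Per side: 28.05 / 2 = 14.03 in.
Round up → use L = 14.5 in on each side.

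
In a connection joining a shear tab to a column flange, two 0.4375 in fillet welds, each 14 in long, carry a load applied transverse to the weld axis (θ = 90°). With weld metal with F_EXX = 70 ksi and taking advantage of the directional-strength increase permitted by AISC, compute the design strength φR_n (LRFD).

t_e = 0.707 × 0.4375 = 0.3093 in; A_we = 0.3093 × 28 = 8.661 in².
Directional factor: 1.0 + 0.5 sin^1.5(90°) = 1.5.
F_nw = 0.6 × 70 × 1.5 = 63 ksi.
φR_n = 0.75 × 63 × 8.661 = 409.2 kips.

φR_n ≈ 409 kips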